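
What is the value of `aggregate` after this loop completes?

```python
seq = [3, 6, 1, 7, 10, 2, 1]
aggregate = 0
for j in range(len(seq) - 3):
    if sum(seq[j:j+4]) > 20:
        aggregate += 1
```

Count windows with sum > 20
`aggregate` takes the values: 0 → 1

Answer: 1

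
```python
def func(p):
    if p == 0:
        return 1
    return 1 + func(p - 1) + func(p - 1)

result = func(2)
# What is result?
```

func(p) = 1 + 2·func(p-1), func(0)=1. Closed form: (1+1)·2^2 - 1 = 7.

Answer: 7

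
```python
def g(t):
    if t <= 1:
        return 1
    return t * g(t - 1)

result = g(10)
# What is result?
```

g(10) = 10 * 9 * 8 * 7 * 6 * 5 * 4 * 3 * 2 * 1 = 3628800

Answer: 3628800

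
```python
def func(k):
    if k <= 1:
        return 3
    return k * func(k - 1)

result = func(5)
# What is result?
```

func(5) = 5 * 4 * 3 * 2 * 3 = 360

Answer: 360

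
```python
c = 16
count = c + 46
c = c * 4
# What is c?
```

Trace:
`c = 16` → c = 16
`count = c + 46` → count = 62
`c = c * 4` → c = 64
So c = 64

Answer: 64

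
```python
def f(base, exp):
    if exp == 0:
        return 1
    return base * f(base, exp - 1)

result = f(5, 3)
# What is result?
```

f(5, 3) = 5 * 5 * 5 = 125

Answer: 125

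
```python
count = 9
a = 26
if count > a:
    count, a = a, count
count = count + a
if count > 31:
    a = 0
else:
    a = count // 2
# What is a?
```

Trace:
`count = 9` → count = 9
`a = 26` → a = 26
`if count > a: ...` → count > a is False → no variable changes
`count = count + a` → count = 35
`if count > 31: ...` → count > 31 is True → a = 0
So a = 0

Answer: 0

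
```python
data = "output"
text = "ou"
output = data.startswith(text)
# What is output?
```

Trace:
`data = "output"` → data = 'output'
`text = "ou"` → text = 'ou'
`output = data.startswith(text)` → output = True
So output = True

Answer: True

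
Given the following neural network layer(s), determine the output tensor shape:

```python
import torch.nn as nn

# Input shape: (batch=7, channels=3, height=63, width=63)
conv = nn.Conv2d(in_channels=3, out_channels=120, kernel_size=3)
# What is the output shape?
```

Input: (7, 3, 63, 63) -> Output: (7, 120, 61, 61)

Answer: (7, 120, 61, 61)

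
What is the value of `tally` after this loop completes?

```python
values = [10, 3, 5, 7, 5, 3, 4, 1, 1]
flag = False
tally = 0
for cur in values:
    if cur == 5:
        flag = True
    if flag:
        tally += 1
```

Count elements after first 5 in [10, 3, 5, 7, 5, 3, 4, 1, 1]
`tally` takes the values: 0 → 1 → 2 → 3 → 4 → 5 → 6 → 7

Answer: 7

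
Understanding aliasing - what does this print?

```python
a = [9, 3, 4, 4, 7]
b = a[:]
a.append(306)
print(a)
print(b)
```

Key concept: slice [:] creates copy.
Step by step:
`a = [9, 3, 4, 4, 7]` → a = [9, 3, 4, 4, 7]
`b = a[:]` → b = [9, 3, 4, 4, 7]
`a.append(306)` → a = [9, 3, 4, 4, 7, 306]
`print(a)` → prints [9, 3, 4, 4, 7, 306]
`print(b)` → prints [9, 3, 4, 4, 7]

Answer:
[9, 3, 4, 4, 7, 306]
[9, 3, 4, 4, 7]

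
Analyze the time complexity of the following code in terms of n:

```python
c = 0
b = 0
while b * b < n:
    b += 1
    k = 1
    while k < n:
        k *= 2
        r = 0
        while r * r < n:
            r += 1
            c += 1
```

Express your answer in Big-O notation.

Each loop level contributes: √n × log n × √n. Multiplying the contributions gives O(n log n).

Answer: O(n log n)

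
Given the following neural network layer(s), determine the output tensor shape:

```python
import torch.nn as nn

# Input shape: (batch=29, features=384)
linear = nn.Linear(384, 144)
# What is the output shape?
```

Input: (29, 384) -> Output: (29, 144)

Answer: (29, 144)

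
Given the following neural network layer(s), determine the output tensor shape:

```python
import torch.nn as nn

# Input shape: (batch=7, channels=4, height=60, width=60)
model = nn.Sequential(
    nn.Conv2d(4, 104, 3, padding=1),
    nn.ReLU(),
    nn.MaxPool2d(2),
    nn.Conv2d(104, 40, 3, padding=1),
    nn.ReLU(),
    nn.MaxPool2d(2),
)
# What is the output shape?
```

Input: (7, 4, 60, 60) -> after first Conv2d: (7, 104, 60, 60) -> after first MaxPool2d: (7, 104, 30, 30) -> after second Conv2d: (7, 40, 30, 30) -> Output: (7, 40, 15, 15)

Answer: (7, 40, 15, 15)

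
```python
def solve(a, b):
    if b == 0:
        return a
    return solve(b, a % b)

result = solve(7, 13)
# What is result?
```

solve(7, 13) -> solve(13, 7) -> solve(7, 6) -> solve(6, 1) -> solve(1, 0) -> 1

Answer: 1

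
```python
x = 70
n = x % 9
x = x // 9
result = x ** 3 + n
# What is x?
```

Trace:
`x = 70` → x = 70
`n = x % 9` → n = 7
`x = x // 9` → x = 7
`result = x ** 3 + n` → result = 350
So x = 7

Answer: 7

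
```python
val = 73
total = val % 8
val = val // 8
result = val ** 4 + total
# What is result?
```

Trace:
`val = 73` → val = 73
`total = val % 8` → total = 1
`val = val // 8` → val = 9
`result = val ** 4 + total` → result = 6562
So result = 6562

Answer: 6562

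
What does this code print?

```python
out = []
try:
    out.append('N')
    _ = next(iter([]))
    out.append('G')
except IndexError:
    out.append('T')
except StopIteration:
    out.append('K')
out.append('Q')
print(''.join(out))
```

Execution trace: 'N' (try body) → 'K' (except StopIteration) → 'Q' (after the try/except). Output: NKQ

Answer: NKQ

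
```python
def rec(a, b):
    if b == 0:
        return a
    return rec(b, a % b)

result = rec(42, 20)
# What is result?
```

rec(42, 20) -> rec(20, 2) -> rec(2, 0) -> 2

Answer: 2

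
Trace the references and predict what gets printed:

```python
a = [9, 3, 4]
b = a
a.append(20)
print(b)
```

Key concept: basic list aliasing.
Step by step:
`a = [9, 3, 4]` → a = [9, 3, 4]
`b = a` → b = [9, 3, 4] (same object as a)
`a.append(20)` → a = [9, 3, 4, 20] (same object as b); b = [9, 3, 4, 20] (same object as a)
`print(b)` → prints [9, 3, 4, 20]

Answer: [9, 3, 4, 20]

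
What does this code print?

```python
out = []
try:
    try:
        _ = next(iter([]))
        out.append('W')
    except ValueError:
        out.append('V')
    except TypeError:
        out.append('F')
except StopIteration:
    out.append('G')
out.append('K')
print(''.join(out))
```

Execution trace: 'G' (outer except StopIteration) → 'K' (after the try/except). Output: GK

Answer: GK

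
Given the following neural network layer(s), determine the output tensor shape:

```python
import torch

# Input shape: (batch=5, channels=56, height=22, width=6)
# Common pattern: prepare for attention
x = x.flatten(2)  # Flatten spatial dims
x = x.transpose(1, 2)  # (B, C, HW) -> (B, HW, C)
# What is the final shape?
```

Input: (5, 56, 22, 6) -> after flatten(2): (5, 56, 132) -> Output: (5, 132, 56)

Answer: (5, 132, 56)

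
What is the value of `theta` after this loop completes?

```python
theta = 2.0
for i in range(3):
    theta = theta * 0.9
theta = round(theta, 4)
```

Exponential decay: 2.0 * 0.9^3
`theta` takes the values: 2.0 → 1.8 → 1.62 → 1.458

Answer: 1.458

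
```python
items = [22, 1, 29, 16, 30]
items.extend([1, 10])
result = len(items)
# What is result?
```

Trace:
`items = [22, 1, 29, 16, 30]` → items = [22, 1, 29, 16, 30]
`items.extend([1, 10])` → items = [22, 1, 29, 16, 30, 1, 10]
`result = len(items)` → result = 7
So result = 7

Answer: 7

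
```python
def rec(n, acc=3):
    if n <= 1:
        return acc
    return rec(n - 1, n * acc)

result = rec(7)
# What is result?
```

Accumulator trace (n, acc): (7, 3) -> (6, 21) -> (5, 126) -> (4, 630) -> (3, 2520) -> (2, 7560) -> (1, 15120) -> return 15120

Answer: 15120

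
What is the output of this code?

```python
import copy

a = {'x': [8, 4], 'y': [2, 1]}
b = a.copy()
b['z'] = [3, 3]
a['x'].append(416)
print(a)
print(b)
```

Key concept: shallow copy of dict with mutable values.
Step by step:
`a = {'x': [8, 4], 'y': [2, 1]}` → a = {'x': [8, 4], 'y': [2, 1]}
`b = a.copy()` → b = {'x': [8, 4], 'y': [2, 1]}
`b['z'] = [3, 3]` → b = {'x': [8, 4], 'y': [2, 1], 'z': [3, 3]}
`a['x'].append(416)` → a = {'x': [8, 4, 416], 'y': [2, 1]}; b = {'x': [8, 4, 416], 'y': [2, 1], 'z': [3, 3]}
`print(a)` → prints {'x': [8, 4, 416], 'y': [2, 1]}
`print(b)` → prints {'x': [8, 4, 416], 'y': [2, 1], 'z': [3, 3]}

Answer:
{'x': [8, 4, 416], 'y': [2, 1]}
{'x': [8, 4, 416], 'y': [2, 1], 'z': [3, 3]}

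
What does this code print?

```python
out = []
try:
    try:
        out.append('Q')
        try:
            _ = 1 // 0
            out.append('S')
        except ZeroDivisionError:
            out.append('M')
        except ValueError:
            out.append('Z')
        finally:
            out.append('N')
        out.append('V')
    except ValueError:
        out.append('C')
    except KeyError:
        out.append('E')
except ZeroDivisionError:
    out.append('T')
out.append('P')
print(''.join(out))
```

Execution trace: 'Q' (try body) → 'M' (inner except ZeroDivisionError) → 'N' (inner finally) → 'V' (try body, no exception) → 'P' (after the try/except). Output: QMNVP

Answer: QMNVP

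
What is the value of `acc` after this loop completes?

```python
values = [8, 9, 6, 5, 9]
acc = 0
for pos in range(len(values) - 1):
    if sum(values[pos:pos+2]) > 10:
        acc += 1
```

Count windows with sum > 10
`acc` takes the values: 0 → 1 → 2 → 3 → 4

Answer: 4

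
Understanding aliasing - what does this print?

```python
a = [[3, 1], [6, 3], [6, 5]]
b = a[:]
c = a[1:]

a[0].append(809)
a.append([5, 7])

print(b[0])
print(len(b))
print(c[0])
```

Key concept: slice with nested mutation.
Step by step:
`a = [[3, 1], [6, 3], [6, 5]]` → a = [[3, 1], [6, 3], [6, 5]]
`b = a[:]` → b = [[3, 1], [6, 3], [6, 5]]
`c = a[1:]` → c = [[6, 3], [6, 5]]
`a[0].append(809)` → a = [[3, 1, 809], [6, 3], [6, 5]]; b = [[3, 1, 809], [6, 3], [6, 5]]
`a.append([5, 7])` → a = [[3, 1, 809], [6, 3], [6, 5], [5, 7]]
`print(b[0])` → prints [3, 1, 809]
`print(len(b))` → prints 3
`print(c[0])` → prints [6, 3]

Answer:
[3, 1, 809]
3
[6, 3]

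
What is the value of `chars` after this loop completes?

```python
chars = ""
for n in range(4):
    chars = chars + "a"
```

Repeat 'a' 4 times
`chars` takes the values: "" → "a" → "aa" → "aaa" → "aaaa"

Answer: "aaaa"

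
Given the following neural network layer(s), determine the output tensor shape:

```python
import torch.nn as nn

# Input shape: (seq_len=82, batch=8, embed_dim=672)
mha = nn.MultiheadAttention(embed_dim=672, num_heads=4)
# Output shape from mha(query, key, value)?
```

Input: (82, 8, 672) -> Output: (82, 8, 672)

Answer: (82, 8, 672)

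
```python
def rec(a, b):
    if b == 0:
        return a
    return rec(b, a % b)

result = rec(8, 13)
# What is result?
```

rec(8, 13) -> rec(13, 8) -> rec(8, 5) -> rec(5, 3) -> rec(3, 2) -> rec(2, 1) -> rec(1, 0) -> 1

Answer: 1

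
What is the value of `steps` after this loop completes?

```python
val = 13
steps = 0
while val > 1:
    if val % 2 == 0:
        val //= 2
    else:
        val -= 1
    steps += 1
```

Steps to reduce 13 to 1
`steps` takes the values: 0 → 1 → 2 → 3 → 4 → 5

Answer: 5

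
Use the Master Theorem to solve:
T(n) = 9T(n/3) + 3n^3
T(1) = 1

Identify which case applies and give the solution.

a=9, b=3, f(n)=3n^3. log_3(9) = 2. Since c=3 > 2 and the regularity condition holds (9(n/3)^3 = (9/3^3)n^3 with 9/3^3 < 1), Case 3 applies: T(n) = Θ(f(n)) = O(n^3).

Answer: O(n^3) - Case 3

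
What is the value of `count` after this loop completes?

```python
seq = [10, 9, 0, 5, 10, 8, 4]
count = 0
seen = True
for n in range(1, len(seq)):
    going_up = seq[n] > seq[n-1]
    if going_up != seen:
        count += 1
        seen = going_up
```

Count direction changes in [10, 9, 0, 5, 10, 8, 4]
`count` takes the values: 0 → 1 → 2 → 3

Answer: 3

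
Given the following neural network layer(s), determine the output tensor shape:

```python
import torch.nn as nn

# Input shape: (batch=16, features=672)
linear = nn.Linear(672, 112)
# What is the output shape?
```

Input: (16, 672) -> Output: (16, 112)

Answer: (16, 112)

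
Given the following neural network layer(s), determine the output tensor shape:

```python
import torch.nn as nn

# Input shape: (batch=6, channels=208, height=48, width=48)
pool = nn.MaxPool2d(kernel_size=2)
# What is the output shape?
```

Input: (6, 208, 48, 48) -> Output: (6, 208, 24, 24)

Answer: (6, 208, 24, 24)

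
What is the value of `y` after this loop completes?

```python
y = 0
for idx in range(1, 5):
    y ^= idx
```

XOR of 1 to 4
`y` takes the values: 0 → 1 → 3 → 0 → 4

Answer: 4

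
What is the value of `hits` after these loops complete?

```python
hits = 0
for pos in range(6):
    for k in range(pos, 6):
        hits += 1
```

Upper triangle: 6 + 5 + ... + 1
`hits` takes the values: 0 → 1 → 2 → 3 → 4 → 5 → 6 → 7 → 8 → 9 → 10 → 11 → 12 → 13 → 14 → 15 → 16 → 17 → 18 → 19 → 20 → 21

Answer: 21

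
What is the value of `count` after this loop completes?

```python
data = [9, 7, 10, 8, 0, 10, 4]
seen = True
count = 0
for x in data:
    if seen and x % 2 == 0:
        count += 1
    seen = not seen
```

Count even values at even positions
`count` takes the values: 0 → 1 → 2 → 3

Answer: 3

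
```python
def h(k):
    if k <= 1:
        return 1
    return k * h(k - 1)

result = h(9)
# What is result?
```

h(9) = 9 * 8 * 7 * 6 * 5 * 4 * 3 * 2 * 1 = 362880

Answer: 362880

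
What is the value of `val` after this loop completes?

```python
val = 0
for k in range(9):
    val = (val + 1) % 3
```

Increment mod 3, 9 times = 0
`val` takes the values: 0 → 1 → 2 → 0 → 1 → 2 → 0 → 1 → 2 → 0

Answer: 0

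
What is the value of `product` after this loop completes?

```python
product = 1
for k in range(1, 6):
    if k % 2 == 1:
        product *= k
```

Product of odd numbers 1 to 5
`product` takes the values: 1 → 3 → 15

Answer: 15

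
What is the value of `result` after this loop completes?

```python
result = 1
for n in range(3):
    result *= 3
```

3^3 = 27
`result` takes the values: 1 → 3 → 9 → 27

Answer: 27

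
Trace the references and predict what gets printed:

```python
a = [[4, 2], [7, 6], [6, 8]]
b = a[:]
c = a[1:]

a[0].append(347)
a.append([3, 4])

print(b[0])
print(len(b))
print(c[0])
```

Key concept: slice with nested mutation.
Step by step:
`a = [[4, 2], [7, 6], [6, 8]]` → a = [[4, 2], [7, 6], [6, 8]]
`b = a[:]` → b = [[4, 2], [7, 6], [6, 8]]
`c = a[1:]` → c = [[7, 6], [6, 8]]
`a[0].append(347)` → a = [[4, 2, 347], [7, 6], [6, 8]]; b = [[4, 2, 347], [7, 6], [6, 8]]
`a.append([3, 4])` → a = [[4, 2, 347], [7, 6], [6, 8], [3, 4]]
`print(b[0])` → prints [4, 2, 347]
`print(len(b))` → prints 3
`print(c[0])` → prints [7, 6]

Answer:
[4, 2, 347]
3
[7, 6]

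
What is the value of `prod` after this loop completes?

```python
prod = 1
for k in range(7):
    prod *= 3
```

3^7 = 2187
`prod` takes the values: 1 → 3 → 9 → 27 → 81 → 243 → 729 → 2187

Answer: 2187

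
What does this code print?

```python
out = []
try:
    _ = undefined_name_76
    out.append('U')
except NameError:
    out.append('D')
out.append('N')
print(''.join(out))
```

Execution trace: 'D' (except NameError) → 'N' (after the try/except). Output: DN

Answer: DN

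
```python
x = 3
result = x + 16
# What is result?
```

Trace:
`x = 3` → x = 3
`result = x + 16` → result = 19
So result = 19

Answer: 19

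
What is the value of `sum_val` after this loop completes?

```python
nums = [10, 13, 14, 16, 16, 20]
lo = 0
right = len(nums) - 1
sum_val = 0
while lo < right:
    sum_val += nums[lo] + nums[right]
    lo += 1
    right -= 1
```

Sum of pairs from ends
`sum_val` takes the values: 0 → 30 → 59 → 89

Answer: 89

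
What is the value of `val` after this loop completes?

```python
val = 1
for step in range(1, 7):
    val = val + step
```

Start at 1, add 1 through 6
`val` takes the values: 1 → 2 → 4 → 7 → 11 → 16 → 22

Answer: 22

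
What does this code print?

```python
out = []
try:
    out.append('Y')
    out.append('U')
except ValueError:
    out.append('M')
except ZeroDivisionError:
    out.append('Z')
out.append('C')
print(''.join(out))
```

Execution trace: 'Y' (try body) → 'U' (try body, no exception) → 'C' (after the try/except). Output: YUC

Answer: YUC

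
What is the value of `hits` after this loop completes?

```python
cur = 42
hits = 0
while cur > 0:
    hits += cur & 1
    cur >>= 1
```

Count set bits in 42 (binary: 0b101010)
`hits` takes the values: 0 → 1 → 2 → 3

Answer: 3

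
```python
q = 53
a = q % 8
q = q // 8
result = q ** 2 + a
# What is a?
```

Trace:
`q = 53` → q = 53
`a = q % 8` → a = 5
`q = q // 8` → q = 6
`result = q ** 2 + a` → result = 41
So a = 5

Answer: 5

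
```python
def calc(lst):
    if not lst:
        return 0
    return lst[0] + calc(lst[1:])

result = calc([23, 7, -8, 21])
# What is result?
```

23 + 7 + (-8) + 21 + 0 = 43

Answer: 43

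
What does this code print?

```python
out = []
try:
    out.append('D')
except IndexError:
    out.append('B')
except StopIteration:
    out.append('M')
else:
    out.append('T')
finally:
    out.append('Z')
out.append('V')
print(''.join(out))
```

Execution trace: 'D' (try body, no exception) → 'T' (else) → 'Z' (finally) → 'V' (after the try/except). Output: DTZV

Answer: DTZV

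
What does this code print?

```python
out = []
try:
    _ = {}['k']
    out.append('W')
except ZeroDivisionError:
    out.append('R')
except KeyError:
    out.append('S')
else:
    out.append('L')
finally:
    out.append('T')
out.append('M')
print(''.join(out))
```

Execution trace: 'S' (except KeyError) → 'T' (finally) → 'M' (after the try/except). Output: STM

Answer: STM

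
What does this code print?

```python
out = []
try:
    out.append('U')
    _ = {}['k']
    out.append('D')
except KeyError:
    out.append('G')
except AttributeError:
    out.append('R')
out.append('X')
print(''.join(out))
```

Execution trace: 'U' (try body) → 'G' (except KeyError) → 'X' (after the try/except). Output: UGX

Answer: UGX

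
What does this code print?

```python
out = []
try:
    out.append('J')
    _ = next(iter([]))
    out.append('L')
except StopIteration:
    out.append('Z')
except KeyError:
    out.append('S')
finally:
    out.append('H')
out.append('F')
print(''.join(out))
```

Execution trace: 'J' (try body) → 'Z' (except StopIteration) → 'H' (finally) → 'F' (after the try/except). Output: JZHF

Answer: JZHF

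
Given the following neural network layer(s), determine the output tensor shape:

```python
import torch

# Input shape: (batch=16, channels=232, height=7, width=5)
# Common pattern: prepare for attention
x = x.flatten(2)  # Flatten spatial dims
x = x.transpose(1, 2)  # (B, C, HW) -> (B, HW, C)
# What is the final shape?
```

Input: (16, 232, 7, 5) -> after flatten(2): (16, 232, 35) -> Output: (16, 35, 232)

Answer: (16, 35, 232)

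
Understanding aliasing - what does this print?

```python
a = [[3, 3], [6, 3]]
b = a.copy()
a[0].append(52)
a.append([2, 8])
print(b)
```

Key concept: shallow copy with nested lists.
Step by step:
`a = [[3, 3], [6, 3]]` → a = [[3, 3], [6, 3]]
`b = a.copy()` → b = [[3, 3], [6, 3]]
`a[0].append(52)` → a = [[3, 3, 52], [6, 3]]; b = [[3, 3, 52], [6, 3]]
`a.append([2, 8])` → a = [[3, 3, 52], [6, 3], [2, 8]]
`print(b)` → prints [[3, 3, 52], [6, 3]]

Answer: [[3, 3, 52], [6, 3]]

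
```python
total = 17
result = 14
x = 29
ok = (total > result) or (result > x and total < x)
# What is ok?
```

Trace:
`total = 17` → total = 17
`result = 14` → result = 14
`x = 29` → x = 29
`ok = (total > result) or (result > x and total < x)` → ok = True
So ok = True

Answer: True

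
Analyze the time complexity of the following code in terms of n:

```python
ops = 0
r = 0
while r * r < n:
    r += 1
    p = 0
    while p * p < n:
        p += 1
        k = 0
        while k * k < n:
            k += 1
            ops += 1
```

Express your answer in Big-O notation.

Each loop level contributes: √n × √n × √n. Multiplying the contributions gives O(n√n).

Answer: O(n√n)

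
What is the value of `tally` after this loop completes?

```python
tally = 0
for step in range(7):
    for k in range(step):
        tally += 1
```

Triangle number: 0+1+2+...+6
`tally` takes the values: 0 → 1 → 2 → 3 → 4 → 5 → 6 → 7 → 8 → 9 → 10 → 11 → 12 → 13 → 14 → 15 → 16 → 17 → 18 → 19 → 20 → 21

Answer: 21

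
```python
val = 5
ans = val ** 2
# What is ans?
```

Trace:
`val = 5` → val = 5
`ans = val ** 2` → ans = 25
So ans = 25

Answer: 25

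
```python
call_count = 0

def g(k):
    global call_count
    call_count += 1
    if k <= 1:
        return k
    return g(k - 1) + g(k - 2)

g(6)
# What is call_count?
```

Calls(k) = 1 + Calls(k-1) + Calls(k-2); Calls(0)=Calls(1)=1. For k=6 this gives 25.

Answer: 25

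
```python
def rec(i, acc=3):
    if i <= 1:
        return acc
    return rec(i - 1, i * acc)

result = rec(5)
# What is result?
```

Accumulator trace (n, acc): (5, 3) -> (4, 15) -> (3, 60) -> (2, 180) -> (1, 360) -> return 360

Answer: 360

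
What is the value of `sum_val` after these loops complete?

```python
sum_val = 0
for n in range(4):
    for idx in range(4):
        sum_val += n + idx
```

Sum of all n+idx for n,idx in 4x4
`sum_val` takes the values: 0 → 1 → 3 → 6 → 7 → 9 → 12 → 16 → 18 → 21 → 25 → 30 → 33 → 37 → 42 → 48

Answer: 48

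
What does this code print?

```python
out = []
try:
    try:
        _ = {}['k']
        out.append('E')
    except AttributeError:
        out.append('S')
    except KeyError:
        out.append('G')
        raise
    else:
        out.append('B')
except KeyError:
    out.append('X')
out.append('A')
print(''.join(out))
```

Execution trace: 'G' (inner except KeyError) → 'X' (outer except KeyError) → 'A' (after the try/except). Output: GXA

Answer: GXA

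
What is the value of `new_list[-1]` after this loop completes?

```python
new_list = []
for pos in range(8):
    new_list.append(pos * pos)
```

Last element of squares 0 to 7
`new_list` takes the values: [] → [0] → [0, 1] → [0, 1, 4] → [0, 1, 4, 9] → [0, 1, 4, 9, 16] → [0, 1, 4, 9, 16, 25] → [0, 1, 4, 9, 16, 25, 36] → [0, 1, 4, 9, 16, 25, 36, 49]
So `new_list[-1]` = 49

Answer: 49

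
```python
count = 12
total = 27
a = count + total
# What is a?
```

Trace:
`count = 12` → count = 12
`total = 27` → total = 27
`a = count + total` → a = 39
So a = 39

Answer: 39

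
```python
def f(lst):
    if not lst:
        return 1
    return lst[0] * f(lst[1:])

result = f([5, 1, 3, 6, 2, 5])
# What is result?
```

Product over [5, 1, 3, 6, 2, 5] = 5 * 1 * 3 * 6 * 2 * 5 = 900

Answer: 900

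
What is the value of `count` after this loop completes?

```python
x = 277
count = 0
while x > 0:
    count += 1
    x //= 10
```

Count digits by repeated division by 10
`count` takes the values: 0 → 1 → 2 → 3

Answer: 3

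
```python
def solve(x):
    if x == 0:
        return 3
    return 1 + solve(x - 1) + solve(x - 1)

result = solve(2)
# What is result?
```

solve(x) = 1 + 2·solve(x-1), solve(0)=3. Closed form: (3+1)·2^2 - 1 = 15.

Answer: 15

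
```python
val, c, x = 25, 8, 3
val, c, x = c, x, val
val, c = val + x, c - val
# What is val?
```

Trace:
`val, c, x = 25, 8, 3` → val = 25; c = 8; x = 3
`val, c, x = c, x, val` → val = 8; c = 3; x = 25
`val, c = val + x, c - val` → val = 33; c = -5
So val = 33

Answer: 33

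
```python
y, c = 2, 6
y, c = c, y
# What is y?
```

Trace:
`y, c = 2, 6` → y = 2; c = 6
`y, c = c, y` → y = 6; c = 2
So y = 6

Answer: 6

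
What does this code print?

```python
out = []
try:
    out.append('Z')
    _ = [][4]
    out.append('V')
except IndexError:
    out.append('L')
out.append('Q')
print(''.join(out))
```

Execution trace: 'Z' (try body) → 'L' (except IndexError) → 'Q' (after the try/except). Output: ZLQ

Answer: ZLQ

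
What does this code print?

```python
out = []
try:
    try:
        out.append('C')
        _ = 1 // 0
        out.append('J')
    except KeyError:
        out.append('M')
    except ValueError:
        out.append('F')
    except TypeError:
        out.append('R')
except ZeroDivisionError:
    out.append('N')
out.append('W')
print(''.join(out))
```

Execution trace: 'C' (try body) → 'N' (outer except ZeroDivisionError) → 'W' (after the try/except). Output: CNW

Answer: CNW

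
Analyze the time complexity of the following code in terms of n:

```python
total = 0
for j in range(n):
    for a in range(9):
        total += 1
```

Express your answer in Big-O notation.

Each loop level contributes: n × 1. Multiplying the contributions gives O(n).

Answer: O(n)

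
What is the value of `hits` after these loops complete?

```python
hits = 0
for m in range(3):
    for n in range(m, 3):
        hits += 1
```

Upper triangle: 3 + 2 + ... + 1
`hits` takes the values: 0 → 1 → 2 → 3 → 4 → 5 → 6

Answer: 6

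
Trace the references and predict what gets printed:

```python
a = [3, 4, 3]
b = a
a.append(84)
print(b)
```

Key concept: basic list aliasing.
Step by step:
`a = [3, 4, 3]` → a = [3, 4, 3]
`b = a` → b = [3, 4, 3] (same object as a)
`a.append(84)` → a = [3, 4, 3, 84] (same object as b); b = [3, 4, 3, 84] (same object as a)
`print(b)` → prints [3, 4, 3, 84]

Answer: [3, 4, 3, 84]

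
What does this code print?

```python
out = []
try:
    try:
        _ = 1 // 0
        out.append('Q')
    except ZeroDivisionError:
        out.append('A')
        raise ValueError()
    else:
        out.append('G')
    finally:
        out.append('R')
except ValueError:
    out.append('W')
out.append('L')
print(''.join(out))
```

Execution trace: 'A' (inner except ZeroDivisionError) → 'R' (inner finally) → 'W' (outer except ValueError) → 'L' (after the try/except). Output: ARWL

Answer: ARWL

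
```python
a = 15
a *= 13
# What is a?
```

Trace:
`a = 15` → a = 15
`a *= 13` → a = 195
So a = 195

Answer: 195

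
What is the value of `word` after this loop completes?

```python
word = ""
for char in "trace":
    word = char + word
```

Reverse 'trace'
`word` takes the values: "" → "t" → "rt" → "art" → "cart" → "ecart"

Answer: "ecart"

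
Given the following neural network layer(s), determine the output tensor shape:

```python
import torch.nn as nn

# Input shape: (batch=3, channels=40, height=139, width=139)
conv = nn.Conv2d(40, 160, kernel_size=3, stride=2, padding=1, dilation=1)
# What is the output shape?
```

Input: (3, 40, 139, 139) -> Output: (3, 160, 70, 70)

Answer: (3, 160, 70, 70)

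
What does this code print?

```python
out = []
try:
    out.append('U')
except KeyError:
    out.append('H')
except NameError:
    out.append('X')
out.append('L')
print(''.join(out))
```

Execution trace: 'U' (try body, no exception) → 'L' (after the try/except). Output: UL

Answer: UL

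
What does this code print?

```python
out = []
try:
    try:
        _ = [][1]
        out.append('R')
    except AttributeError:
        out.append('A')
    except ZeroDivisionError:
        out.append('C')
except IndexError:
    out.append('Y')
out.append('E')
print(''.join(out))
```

Execution trace: 'Y' (outer except IndexError) → 'E' (after the try/except). Output: YE

Answer: YE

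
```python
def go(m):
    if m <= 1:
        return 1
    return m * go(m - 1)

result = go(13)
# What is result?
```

go(13) = 13 * 12 * 11 * 10 * 9 * 8 * 7 * 6 * 5 * 4 * 3 * 2 * 1 = 6227020800

Answer: 6227020800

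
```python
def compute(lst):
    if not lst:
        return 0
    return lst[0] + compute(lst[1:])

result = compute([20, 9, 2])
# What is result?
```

20 + 9 + 2 + 0 = 31

Answer: 31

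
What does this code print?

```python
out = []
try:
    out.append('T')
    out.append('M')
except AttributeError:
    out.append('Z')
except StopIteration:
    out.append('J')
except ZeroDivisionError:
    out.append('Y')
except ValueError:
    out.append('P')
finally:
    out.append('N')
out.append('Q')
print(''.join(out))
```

Execution trace: 'T' (try body) → 'M' (try body, no exception) → 'N' (finally) → 'Q' (after the try/except). Output: TMNQ

Answer: TMNQ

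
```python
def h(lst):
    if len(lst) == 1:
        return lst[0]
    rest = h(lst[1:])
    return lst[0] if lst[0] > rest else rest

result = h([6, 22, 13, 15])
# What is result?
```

Recursive max over [6, 22, 13, 15] = 22

Answer: 22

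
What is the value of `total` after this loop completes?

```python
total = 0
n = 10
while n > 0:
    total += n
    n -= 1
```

Sum 10 down to 1
`total` takes the values: 0 → 10 → 19 → 27 → 34 → 40 → 45 → 49 → 52 → 54 → 55

Answer: 55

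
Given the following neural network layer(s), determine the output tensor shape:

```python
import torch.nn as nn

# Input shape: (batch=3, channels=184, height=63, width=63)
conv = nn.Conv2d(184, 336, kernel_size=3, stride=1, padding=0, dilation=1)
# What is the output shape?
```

Input: (3, 184, 63, 63) -> Output: (3, 336, 61, 61)

Answer: (3, 336, 61, 61)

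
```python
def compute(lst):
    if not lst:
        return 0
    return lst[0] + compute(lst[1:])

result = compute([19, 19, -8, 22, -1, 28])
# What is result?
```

19 + 19 + (-8) + 22 + (-1) + 28 + 0 = 79

Answer: 79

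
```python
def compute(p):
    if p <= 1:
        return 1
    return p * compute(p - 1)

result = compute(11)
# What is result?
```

compute(11) = 11 * 10 * 9 * 8 * 7 * 6 * 5 * 4 * 3 * 2 * 1 = 39916800

Answer: 39916800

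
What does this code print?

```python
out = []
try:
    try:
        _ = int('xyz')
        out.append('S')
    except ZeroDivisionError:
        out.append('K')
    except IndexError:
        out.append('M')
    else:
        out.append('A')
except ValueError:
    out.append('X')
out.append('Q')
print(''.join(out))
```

Execution trace: 'X' (outer except ValueError) → 'Q' (after the try/except). Output: XQ

Answer: XQ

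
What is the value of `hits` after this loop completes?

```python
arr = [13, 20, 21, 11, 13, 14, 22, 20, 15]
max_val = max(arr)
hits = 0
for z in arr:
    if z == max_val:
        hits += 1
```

Count of max value 22 in [13, 20, 21, 11, 13, 14, 22, 20, 15]
`hits` takes the values: 0 → 1

Answer: 1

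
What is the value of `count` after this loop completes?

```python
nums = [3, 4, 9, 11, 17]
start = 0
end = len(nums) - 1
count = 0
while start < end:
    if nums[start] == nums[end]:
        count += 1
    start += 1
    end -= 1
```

Count matching pairs from ends
`count` takes the values: 0

Answer: 0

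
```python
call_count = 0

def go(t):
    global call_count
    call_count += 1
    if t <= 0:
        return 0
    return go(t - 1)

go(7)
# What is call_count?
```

Linear recursion stepping by 1: 8 calls from t=7 down to ≤0.

Answer: 8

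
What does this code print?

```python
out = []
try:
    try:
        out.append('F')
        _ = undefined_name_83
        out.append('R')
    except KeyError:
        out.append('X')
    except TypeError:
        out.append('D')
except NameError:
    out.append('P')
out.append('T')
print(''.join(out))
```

Execution trace: 'F' (try body) → 'P' (outer except NameError) → 'T' (after the try/except). Output: FPT

Answer: FPT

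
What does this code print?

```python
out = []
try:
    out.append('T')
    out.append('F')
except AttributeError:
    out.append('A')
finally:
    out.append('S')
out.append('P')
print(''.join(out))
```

Execution trace: 'T' (try body) → 'F' (try body, no exception) → 'S' (finally) → 'P' (after the try/except). Output: TFSP

Answer: TFSP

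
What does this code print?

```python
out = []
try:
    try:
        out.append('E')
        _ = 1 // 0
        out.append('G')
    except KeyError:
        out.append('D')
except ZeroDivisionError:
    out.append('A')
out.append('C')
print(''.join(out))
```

Execution trace: 'E' (try body) → 'A' (outer except ZeroDivisionError) → 'C' (after the try/except). Output: EAC

Answer: EAC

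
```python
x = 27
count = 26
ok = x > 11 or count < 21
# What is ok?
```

Trace:
`x = 27` → x = 27
`count = 26` → count = 26
`ok = x > 11 or count < 21` → ok = True
So ok = True

Answer: True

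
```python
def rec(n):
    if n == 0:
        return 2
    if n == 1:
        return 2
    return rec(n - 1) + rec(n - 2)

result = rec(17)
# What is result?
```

Build up from base cases: rec(0)=2, rec(1)=2, rec(2)=4, rec(3)=6, rec(4)=10, rec(5)=16, rec(6)=26, ..., rec(17)=5168

Answer: 5168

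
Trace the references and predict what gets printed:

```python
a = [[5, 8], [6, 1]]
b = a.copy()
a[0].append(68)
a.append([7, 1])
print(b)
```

Key concept: shallow copy with nested lists.
Step by step:
`a = [[5, 8], [6, 1]]` → a = [[5, 8], [6, 1]]
`b = a.copy()` → b = [[5, 8], [6, 1]]
`a[0].append(68)` → a = [[5, 8, 68], [6, 1]]; b = [[5, 8, 68], [6, 1]]
`a.append([7, 1])` → a = [[5, 8, 68], [6, 1], [7, 1]]
`print(b)` → prints [[5, 8, 68], [6, 1]]

Answer: [[5, 8, 68], [6, 1]]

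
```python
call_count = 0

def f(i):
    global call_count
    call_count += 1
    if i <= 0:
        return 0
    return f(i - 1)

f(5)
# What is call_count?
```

Linear recursion stepping by 1: 6 calls from i=5 down to ≤0.

Answer: 6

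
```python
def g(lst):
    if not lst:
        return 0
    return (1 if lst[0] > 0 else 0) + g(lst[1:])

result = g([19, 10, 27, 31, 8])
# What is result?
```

Count of positive elements in [19, 10, 27, 31, 8] = 5

Answer: 5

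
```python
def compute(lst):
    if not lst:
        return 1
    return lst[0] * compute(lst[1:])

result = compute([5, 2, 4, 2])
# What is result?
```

Product over [5, 2, 4, 2] = 5 * 2 * 4 * 2 = 80

Answer: 80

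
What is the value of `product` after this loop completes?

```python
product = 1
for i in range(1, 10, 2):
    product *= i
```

Product of 1, 3, 5, ... up to 9
`product` takes the values: 1 → 3 → 15 → 105 → 945

Answer: 945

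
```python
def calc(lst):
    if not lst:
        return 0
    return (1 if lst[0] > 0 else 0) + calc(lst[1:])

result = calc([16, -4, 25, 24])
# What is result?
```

Count of positive elements in [16, -4, 25, 24] = 3

Answer: 3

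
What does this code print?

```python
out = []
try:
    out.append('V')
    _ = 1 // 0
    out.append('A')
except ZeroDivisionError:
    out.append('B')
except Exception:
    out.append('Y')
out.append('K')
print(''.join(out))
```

Execution trace: 'V' (try body) → 'B' (except ZeroDivisionError) → 'K' (after the try/except). Output: VBK

Answer: VBK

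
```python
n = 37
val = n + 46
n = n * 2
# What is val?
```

Trace:
`n = 37` → n = 37
`val = n + 46` → val = 83
`n = n * 2` → n = 74
So val = 83

Answer: 83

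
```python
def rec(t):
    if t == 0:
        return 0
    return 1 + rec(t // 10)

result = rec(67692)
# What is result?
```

Count of digits of 67692: 5

Answer: 5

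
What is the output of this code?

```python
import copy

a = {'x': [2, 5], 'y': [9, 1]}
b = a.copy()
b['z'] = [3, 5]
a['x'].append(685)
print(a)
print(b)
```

Key concept: shallow copy of dict with mutable values.
Step by step:
`a = {'x': [2, 5], 'y': [9, 1]}` → a = {'x': [2, 5], 'y': [9, 1]}
`b = a.copy()` → b = {'x': [2, 5], 'y': [9, 1]}
`b['z'] = [3, 5]` → b = {'x': [2, 5], 'y': [9, 1], 'z': [3, 5]}
`a['x'].append(685)` → a = {'x': [2, 5, 685], 'y': [9, 1]}; b = {'x': [2, 5, 685], 'y': [9, 1], 'z': [3, 5]}
`print(a)` → prints {'x': [2, 5, 685], 'y': [9, 1]}
`print(b)` → prints {'x': [2, 5, 685], 'y': [9, 1], 'z': [3, 5]}

Answer:
{'x': [2, 5, 685], 'y': [9, 1]}
{'x': [2, 5, 685], 'y': [9, 1], 'z': [3, 5]}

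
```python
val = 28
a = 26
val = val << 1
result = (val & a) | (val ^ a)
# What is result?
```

Trace:
`val = 28` → val = 28
`a = 26` → a = 26
`val = val << 1` → val = 56
`result = (val & a) | (val ^ a)` → result = 58
So result = 58

Answer: 58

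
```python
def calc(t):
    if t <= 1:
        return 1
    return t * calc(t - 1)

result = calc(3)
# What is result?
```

calc(3) = 3 * 2 * 1 = 6

Answer: 6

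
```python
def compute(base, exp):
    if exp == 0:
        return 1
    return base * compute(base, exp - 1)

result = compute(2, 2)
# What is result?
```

compute(2, 2) = 2 * 2 = 4

Answer: 4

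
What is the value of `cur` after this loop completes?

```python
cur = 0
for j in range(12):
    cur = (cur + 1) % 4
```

Increment mod 4, 12 times = 0
`cur` takes the values: 0 → 1 → 2 → 3 → 0 → 1 → 2 → 3 → 0 → 1 → 2 → 3 → 0

Answer: 0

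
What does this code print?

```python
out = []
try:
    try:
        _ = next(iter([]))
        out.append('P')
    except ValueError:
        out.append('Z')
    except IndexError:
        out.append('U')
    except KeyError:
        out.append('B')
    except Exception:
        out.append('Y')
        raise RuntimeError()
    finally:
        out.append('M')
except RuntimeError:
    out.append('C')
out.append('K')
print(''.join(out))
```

Execution trace: 'Y' (inner except Exception) → 'M' (inner finally) → 'C' (outer except RuntimeError) → 'K' (after the try/except). Output: YMCK

Answer: YMCK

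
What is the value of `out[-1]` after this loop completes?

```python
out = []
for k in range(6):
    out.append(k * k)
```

Last element of squares 0 to 5
`out` takes the values: [] → [0] → [0, 1] → [0, 1, 4] → [0, 1, 4, 9] → [0, 1, 4, 9, 16] → [0, 1, 4, 9, 16, 25]
So `out[-1]` = 25

Answer: 25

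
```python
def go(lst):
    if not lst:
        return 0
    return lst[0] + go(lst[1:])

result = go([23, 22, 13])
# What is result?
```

23 + 22 + 13 + 0 = 58

Answer: 58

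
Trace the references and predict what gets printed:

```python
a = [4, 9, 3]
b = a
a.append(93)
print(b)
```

Key concept: basic list aliasing.
Step by step:
`a = [4, 9, 3]` → a = [4, 9, 3]
`b = a` → b = [4, 9, 3] (same object as a)
`a.append(93)` → a = [4, 9, 3, 93] (same object as b); b = [4, 9, 3, 93] (same object as a)
`print(b)` → prints [4, 9, 3, 93]

Answer: [4, 9, 3, 93]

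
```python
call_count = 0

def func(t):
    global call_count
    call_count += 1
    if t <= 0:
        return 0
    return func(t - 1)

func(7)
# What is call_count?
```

Linear recursion stepping by 1: 8 calls from t=7 down to ≤0.

Answer: 8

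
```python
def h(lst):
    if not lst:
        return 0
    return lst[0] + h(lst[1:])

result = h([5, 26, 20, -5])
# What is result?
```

5 + 26 + 20 + (-5) + 0 = 46

Answer: 46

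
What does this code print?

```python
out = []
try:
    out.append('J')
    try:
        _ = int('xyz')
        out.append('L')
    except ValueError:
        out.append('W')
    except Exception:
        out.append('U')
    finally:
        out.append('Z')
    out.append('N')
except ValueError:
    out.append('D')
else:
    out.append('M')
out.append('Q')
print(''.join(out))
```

Execution trace: 'J' (try body) → 'W' (inner except ValueError) → 'Z' (inner finally) → 'N' (try body, no exception) → 'M' (else) → 'Q' (after the try/except). Output: JWZNMQ

Answer: JWZNMQ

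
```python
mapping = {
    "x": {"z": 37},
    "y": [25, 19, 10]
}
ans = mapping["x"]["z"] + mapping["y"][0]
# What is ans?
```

Trace:
`mapping = { ...` → mapping = {'x': {'z': 37}, 'y': [25, 19, 10]}
`ans = mapping["x"]["z"] + mapping["y"][0]` → ans = 62
So ans = 62

Answer: 62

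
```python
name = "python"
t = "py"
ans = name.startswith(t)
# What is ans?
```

Trace:
`name = "python"` → name = 'python'
`t = "py"` → t = 'py'
`ans = name.startswith(t)` → ans = True
So ans = True

Answer: True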